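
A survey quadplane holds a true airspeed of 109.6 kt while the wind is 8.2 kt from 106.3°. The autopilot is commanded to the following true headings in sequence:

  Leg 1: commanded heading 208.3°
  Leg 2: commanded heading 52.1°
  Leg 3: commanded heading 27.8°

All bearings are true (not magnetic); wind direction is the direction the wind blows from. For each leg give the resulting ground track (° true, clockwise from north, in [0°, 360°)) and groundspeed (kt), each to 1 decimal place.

Leg 1: track=212.4°, groundspeed=111.6 kt
Leg 2: track=48.5°, groundspeed=105.0 kt
Leg 3: track=23.5°, groundspeed=108.3 kt

Leg 1: heading 208.3°; drift +4.1° → track 212.4°, groundspeed 111.6 kt
Leg 2: heading 52.1°; drift -3.6° → track 48.5°, groundspeed 105.0 kt
Leg 3: heading 27.8°; drift -4.3° → track 23.5°, groundspeed 108.3 kt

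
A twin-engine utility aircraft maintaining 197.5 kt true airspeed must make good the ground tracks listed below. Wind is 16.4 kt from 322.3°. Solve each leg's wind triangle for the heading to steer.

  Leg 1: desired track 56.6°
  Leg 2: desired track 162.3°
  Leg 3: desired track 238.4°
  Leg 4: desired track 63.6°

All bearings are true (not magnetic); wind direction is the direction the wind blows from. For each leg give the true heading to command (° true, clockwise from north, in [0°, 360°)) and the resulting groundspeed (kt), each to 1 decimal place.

Leg 1: desired track 56.6°; wind correction -4.7° → command heading 51.9°, groundspeed 198.1 kt
Leg 2: desired track 162.3°; wind correction +1.6° → command heading 163.9°, groundspeed 212.8 kt
Leg 3: desired track 238.4°; wind correction +4.7° → command heading 243.1°, groundspeed 195.1 kt
Leg 4: desired track 63.6°; wind correction -4.7° → command heading 58.9°, groundspeed 200.1 kt

Leg 1: heading=51.9°, groundspeed=198.1 kt
Leg 2: heading=163.9°, groundspeed=212.8 kt
Leg 3: heading=243.1°, groundspeed=195.1 kt
Leg 4: heading=58.9°, groundspeed=200.1 kt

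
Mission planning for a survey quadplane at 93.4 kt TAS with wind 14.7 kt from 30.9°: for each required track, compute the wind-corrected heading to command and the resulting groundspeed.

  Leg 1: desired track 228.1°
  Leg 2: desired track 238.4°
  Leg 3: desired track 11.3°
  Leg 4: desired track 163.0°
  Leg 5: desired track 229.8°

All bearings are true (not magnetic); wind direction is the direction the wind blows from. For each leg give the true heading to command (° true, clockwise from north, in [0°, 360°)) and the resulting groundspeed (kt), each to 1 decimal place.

Leg 1: heading=230.8°, groundspeed=107.3 kt
Leg 2: heading=242.6°, groundspeed=106.2 kt
Leg 3: heading=14.3°, groundspeed=79.4 kt
Leg 4: heading=156.3°, groundspeed=102.6 kt
Leg 5: heading=232.7°, groundspeed=107.2 kt

Leg 1: desired track 228.1°; wind correction +2.7° → command heading 230.8°, groundspeed 107.3 kt
Leg 2: desired track 238.4°; wind correction +4.2° → command heading 242.6°, groundspeed 106.2 kt
Leg 3: desired track 11.3°; wind correction +3.0° → command heading 14.3°, groundspeed 79.4 kt
Leg 4: desired track 163.0°; wind correction -6.7° → command heading 156.3°, groundspeed 102.6 kt
Leg 5: desired track 229.8°; wind correction +2.9° → command heading 232.7°, groundspeed 107.2 kt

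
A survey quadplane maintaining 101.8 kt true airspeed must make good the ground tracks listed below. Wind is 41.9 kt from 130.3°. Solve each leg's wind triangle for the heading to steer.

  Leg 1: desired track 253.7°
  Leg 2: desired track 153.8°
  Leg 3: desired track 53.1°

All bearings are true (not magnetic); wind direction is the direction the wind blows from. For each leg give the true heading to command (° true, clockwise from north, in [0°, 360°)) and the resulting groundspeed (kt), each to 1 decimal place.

Leg 1: desired track 253.7°; wind correction -20.1° → command heading 233.6°, groundspeed 118.7 kt
Leg 2: desired track 153.8°; wind correction -9.4° → command heading 144.4°, groundspeed 62.0 kt
Leg 3: desired track 53.1°; wind correction +23.7° → command heading 76.8°, groundspeed 84.0 kt

Leg 1: heading=233.6°, groundspeed=118.7 kt
Leg 2: heading=144.4°, groundspeed=62.0 kt
Leg 3: heading=76.8°, groundspeed=84.0 kt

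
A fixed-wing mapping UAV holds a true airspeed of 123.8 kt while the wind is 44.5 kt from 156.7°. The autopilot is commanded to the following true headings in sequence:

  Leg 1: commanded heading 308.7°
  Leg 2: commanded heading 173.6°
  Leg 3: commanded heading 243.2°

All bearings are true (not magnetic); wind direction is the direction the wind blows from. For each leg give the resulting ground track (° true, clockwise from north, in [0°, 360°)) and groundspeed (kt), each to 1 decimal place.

Leg 1: heading 308.7°; drift +7.3° → track 316.0°, groundspeed 164.4 kt
Leg 2: heading 173.6°; drift +9.0° → track 182.6°, groundspeed 82.2 kt
Leg 3: heading 243.2°; drift +20.1° → track 263.3°, groundspeed 129.0 kt

Leg 1: track=316.0°, groundspeed=164.4 kt
Leg 2: track=182.6°, groundspeed=82.2 kt
Leg 3: track=263.3°, groundspeed=129.0 kt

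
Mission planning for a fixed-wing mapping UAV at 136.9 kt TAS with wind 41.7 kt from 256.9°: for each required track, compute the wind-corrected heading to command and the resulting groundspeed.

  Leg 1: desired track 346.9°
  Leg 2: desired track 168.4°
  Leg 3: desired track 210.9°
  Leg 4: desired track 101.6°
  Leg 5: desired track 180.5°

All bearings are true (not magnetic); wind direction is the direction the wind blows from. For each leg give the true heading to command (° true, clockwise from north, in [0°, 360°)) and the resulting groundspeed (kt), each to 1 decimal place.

Leg 1: desired track 346.9°; wind correction -17.7° → command heading 329.2°, groundspeed 130.4 kt
Leg 2: desired track 168.4°; wind correction +17.7° → command heading 186.1°, groundspeed 129.3 kt
Leg 3: desired track 210.9°; wind correction +12.7° → command heading 223.6°, groundspeed 104.6 kt
Leg 4: desired track 101.6°; wind correction +7.3° → command heading 108.9°, groundspeed 173.7 kt
Leg 5: desired track 180.5°; wind correction +17.2° → command heading 197.7°, groundspeed 121.0 kt

Leg 1: heading=329.2°, groundspeed=130.4 kt
Leg 2: heading=186.1°, groundspeed=129.3 kt
Leg 3: heading=223.6°, groundspeed=104.6 kt
Leg 4: heading=108.9°, groundspeed=173.7 kt
Leg 5: heading=197.7°, groundspeed=121.0 kt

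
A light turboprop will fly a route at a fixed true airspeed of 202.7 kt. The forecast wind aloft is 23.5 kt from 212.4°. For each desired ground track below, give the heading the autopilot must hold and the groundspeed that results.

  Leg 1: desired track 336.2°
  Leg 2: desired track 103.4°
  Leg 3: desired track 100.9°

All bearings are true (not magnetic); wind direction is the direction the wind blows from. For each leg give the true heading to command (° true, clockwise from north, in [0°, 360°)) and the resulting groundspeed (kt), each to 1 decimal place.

Leg 1: heading=330.7°, groundspeed=214.8 kt
Leg 2: heading=109.7°, groundspeed=209.1 kt
Leg 3: heading=107.1°, groundspeed=210.1 kt

Leg 1: desired track 336.2°; wind correction -5.5° → command heading 330.7°, groundspeed 214.8 kt
Leg 2: desired track 103.4°; wind correction +6.3° → command heading 109.7°, groundspeed 209.1 kt
Leg 3: desired track 100.9°; wind correction +6.2° → command heading 107.1°, groundspeed 210.1 kt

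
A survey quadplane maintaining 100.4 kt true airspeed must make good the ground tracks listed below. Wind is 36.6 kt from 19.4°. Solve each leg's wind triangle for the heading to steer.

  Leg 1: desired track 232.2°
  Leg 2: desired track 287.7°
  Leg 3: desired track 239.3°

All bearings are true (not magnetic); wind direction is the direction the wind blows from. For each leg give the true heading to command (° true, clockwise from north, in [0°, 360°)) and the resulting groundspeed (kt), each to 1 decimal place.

Leg 1: heading=243.6°, groundspeed=129.2 kt
Leg 2: heading=309.1°, groundspeed=94.6 kt
Leg 3: heading=252.8°, groundspeed=125.7 kt

Leg 1: desired track 232.2°; wind correction +11.4° → command heading 243.6°, groundspeed 129.2 kt
Leg 2: desired track 287.7°; wind correction +21.4° → command heading 309.1°, groundspeed 94.6 kt
Leg 3: desired track 239.3°; wind correction +13.5° → command heading 252.8°, groundspeed 125.7 kt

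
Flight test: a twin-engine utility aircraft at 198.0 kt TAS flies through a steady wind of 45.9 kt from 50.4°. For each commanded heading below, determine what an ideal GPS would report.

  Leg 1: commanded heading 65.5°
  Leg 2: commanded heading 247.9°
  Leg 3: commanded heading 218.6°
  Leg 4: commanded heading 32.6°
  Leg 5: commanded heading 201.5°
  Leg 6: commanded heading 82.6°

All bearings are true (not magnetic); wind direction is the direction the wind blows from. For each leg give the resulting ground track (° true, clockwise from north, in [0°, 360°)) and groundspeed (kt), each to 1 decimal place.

Leg 1: track=69.9°, groundspeed=154.1 kt
Leg 2: track=244.6°, groundspeed=242.2 kt
Leg 3: track=220.8°, groundspeed=243.1 kt
Leg 4: track=27.4°, groundspeed=154.9 kt
Leg 5: track=206.8°, groundspeed=239.2 kt
Leg 6: track=91.3°, groundspeed=161.0 kt

Leg 1: heading 65.5°; drift +4.4° → track 69.9°, groundspeed 154.1 kt
Leg 2: heading 247.9°; drift -3.3° → track 244.6°, groundspeed 242.2 kt
Leg 3: heading 218.6°; drift +2.2° → track 220.8°, groundspeed 243.1 kt
Leg 4: heading 32.6°; drift -5.2° → track 27.4°, groundspeed 154.9 kt
Leg 5: heading 201.5°; drift +5.3° → track 206.8°, groundspeed 239.2 kt
Leg 6: heading 82.6°; drift +8.7° → track 91.3°, groundspeed 161.0 kt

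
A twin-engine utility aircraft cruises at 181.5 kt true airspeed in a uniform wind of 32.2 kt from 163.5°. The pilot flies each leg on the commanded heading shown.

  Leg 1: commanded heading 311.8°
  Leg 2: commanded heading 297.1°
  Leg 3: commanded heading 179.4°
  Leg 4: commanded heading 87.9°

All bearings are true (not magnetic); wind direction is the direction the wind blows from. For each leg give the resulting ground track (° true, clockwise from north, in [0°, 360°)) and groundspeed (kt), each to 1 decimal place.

Leg 1: track=316.4°, groundspeed=209.6 kt
Leg 2: track=303.6°, groundspeed=205.0 kt
Leg 3: track=182.8°, groundspeed=150.8 kt
Leg 4: track=77.7°, groundspeed=176.3 kt

Leg 1: heading 311.8°; drift +4.6° → track 316.4°, groundspeed 209.6 kt
Leg 2: heading 297.1°; drift +6.5° → track 303.6°, groundspeed 205.0 kt
Leg 3: heading 179.4°; drift +3.4° → track 182.8°, groundspeed 150.8 kt
Leg 4: heading 87.9°; drift -10.2° → track 77.7°, groundspeed 176.3 kt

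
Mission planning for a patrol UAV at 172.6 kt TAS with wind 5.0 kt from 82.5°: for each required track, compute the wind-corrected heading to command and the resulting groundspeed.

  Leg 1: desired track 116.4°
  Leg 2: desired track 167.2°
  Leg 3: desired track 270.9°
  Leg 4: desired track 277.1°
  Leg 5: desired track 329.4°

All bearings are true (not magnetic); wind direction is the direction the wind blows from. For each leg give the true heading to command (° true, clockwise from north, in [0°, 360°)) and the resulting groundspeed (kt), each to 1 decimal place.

Leg 1: desired track 116.4°; wind correction -0.9° → command heading 115.5°, groundspeed 168.4 kt
Leg 2: desired track 167.2°; wind correction -1.7° → command heading 165.5°, groundspeed 172.1 kt
Leg 3: desired track 270.9°; wind correction +0.2° → command heading 271.1°, groundspeed 177.5 kt
Leg 4: desired track 277.1°; wind correction +0.4° → command heading 277.5°, groundspeed 177.4 kt
Leg 5: desired track 329.4°; wind correction +1.5° → command heading 330.9°, groundspeed 174.5 kt

Leg 1: heading=115.5°, groundspeed=168.4 kt
Leg 2: heading=165.5°, groundspeed=172.1 kt
Leg 3: heading=271.1°, groundspeed=177.5 kt
Leg 4: heading=277.5°, groundspeed=177.4 kt
Leg 5: heading=330.9°, groundspeed=174.5 kt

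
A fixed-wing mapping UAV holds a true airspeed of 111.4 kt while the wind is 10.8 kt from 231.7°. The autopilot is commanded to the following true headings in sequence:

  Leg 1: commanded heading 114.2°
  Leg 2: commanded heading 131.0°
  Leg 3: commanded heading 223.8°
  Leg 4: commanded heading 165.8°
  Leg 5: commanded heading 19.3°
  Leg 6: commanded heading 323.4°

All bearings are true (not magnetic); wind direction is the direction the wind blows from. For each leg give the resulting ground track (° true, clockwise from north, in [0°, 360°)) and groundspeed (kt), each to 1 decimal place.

Leg 1: track=109.5°, groundspeed=116.8 kt
Leg 2: track=125.7°, groundspeed=113.9 kt
Leg 3: track=223.0°, groundspeed=100.7 kt
Leg 4: track=160.5°, groundspeed=107.4 kt
Leg 5: track=22.0°, groundspeed=120.7 kt
Leg 6: track=328.9°, groundspeed=112.2 kt

Leg 1: heading 114.2°; drift -4.7° → track 109.5°, groundspeed 116.8 kt
Leg 2: heading 131.0°; drift -5.3° → track 125.7°, groundspeed 113.9 kt
Leg 3: heading 223.8°; drift -0.8° → track 223.0°, groundspeed 100.7 kt
Leg 4: heading 165.8°; drift -5.3° → track 160.5°, groundspeed 107.4 kt
Leg 5: heading 19.3°; drift +2.7° → track 22.0°, groundspeed 120.7 kt
Leg 6: heading 323.4°; drift +5.5° → track 328.9°, groundspeed 112.2 kt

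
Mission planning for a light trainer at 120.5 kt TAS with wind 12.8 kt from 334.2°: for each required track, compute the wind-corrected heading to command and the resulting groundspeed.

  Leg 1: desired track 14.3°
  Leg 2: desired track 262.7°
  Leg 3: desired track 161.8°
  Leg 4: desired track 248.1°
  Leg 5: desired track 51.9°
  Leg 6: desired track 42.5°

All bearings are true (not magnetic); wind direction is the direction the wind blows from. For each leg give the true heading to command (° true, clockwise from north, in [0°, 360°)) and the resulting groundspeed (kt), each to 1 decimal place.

Leg 1: heading=10.4°, groundspeed=110.4 kt
Leg 2: heading=268.5°, groundspeed=115.8 kt
Leg 3: heading=162.6°, groundspeed=133.2 kt
Leg 4: heading=254.2°, groundspeed=119.0 kt
Leg 5: heading=45.9°, groundspeed=117.1 kt
Leg 6: heading=36.8°, groundspeed=115.2 kt

Leg 1: desired track 14.3°; wind correction -3.9° → command heading 10.4°, groundspeed 110.4 kt
Leg 2: desired track 262.7°; wind correction +5.8° → command heading 268.5°, groundspeed 115.8 kt
Leg 3: desired track 161.8°; wind correction +0.8° → command heading 162.6°, groundspeed 133.2 kt
Leg 4: desired track 248.1°; wind correction +6.1° → command heading 254.2°, groundspeed 119.0 kt
Leg 5: desired track 51.9°; wind correction -6.0° → command heading 45.9°, groundspeed 117.1 kt
Leg 6: desired track 42.5°; wind correction -5.7° → command heading 36.8°, groundspeed 115.2 kt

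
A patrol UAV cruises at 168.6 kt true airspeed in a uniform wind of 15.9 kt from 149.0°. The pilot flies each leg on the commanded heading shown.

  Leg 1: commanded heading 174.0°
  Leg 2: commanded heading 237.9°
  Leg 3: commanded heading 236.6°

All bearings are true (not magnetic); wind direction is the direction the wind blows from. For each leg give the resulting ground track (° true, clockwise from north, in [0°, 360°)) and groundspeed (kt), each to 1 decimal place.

Leg 1: heading 174.0°; drift +2.5° → track 176.5°, groundspeed 154.3 kt
Leg 2: heading 237.9°; drift +5.4° → track 243.3°, groundspeed 169.0 kt
Leg 3: heading 236.6°; drift +5.4° → track 242.0°, groundspeed 168.7 kt

Leg 1: track=176.5°, groundspeed=154.3 kt
Leg 2: track=243.3°, groundspeed=169.0 kt
Leg 3: track=242.0°, groundspeed=168.7 kt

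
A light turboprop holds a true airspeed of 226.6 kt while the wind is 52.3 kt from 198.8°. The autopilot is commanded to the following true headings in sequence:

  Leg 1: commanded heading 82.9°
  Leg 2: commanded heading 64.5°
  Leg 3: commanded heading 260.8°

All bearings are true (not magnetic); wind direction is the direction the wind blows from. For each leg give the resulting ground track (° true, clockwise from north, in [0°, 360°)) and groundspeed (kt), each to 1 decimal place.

Leg 1: heading 82.9°; drift -10.7° → track 72.2°, groundspeed 253.8 kt
Leg 2: heading 64.5°; drift -8.1° → track 56.4°, groundspeed 265.8 kt
Leg 3: heading 260.8°; drift +12.9° → track 273.7°, groundspeed 207.3 kt

Leg 1: track=72.2°, groundspeed=253.8 kt
Leg 2: track=56.4°, groundspeed=265.8 kt
Leg 3: track=273.7°, groundspeed=207.3 kt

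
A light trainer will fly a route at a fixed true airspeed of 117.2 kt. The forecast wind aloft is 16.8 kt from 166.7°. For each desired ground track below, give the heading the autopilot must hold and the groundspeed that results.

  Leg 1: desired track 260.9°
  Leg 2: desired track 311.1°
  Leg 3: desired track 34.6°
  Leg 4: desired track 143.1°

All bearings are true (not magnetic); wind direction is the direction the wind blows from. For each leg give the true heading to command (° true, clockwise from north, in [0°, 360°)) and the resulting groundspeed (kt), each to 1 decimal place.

Leg 1: desired track 260.9°; wind correction -8.2° → command heading 252.7°, groundspeed 117.2 kt
Leg 2: desired track 311.1°; wind correction -4.8° → command heading 306.3°, groundspeed 130.5 kt
Leg 3: desired track 34.6°; wind correction +6.1° → command heading 40.7°, groundspeed 127.8 kt
Leg 4: desired track 143.1°; wind correction +3.3° → command heading 146.4°, groundspeed 101.6 kt

Leg 1: heading=252.7°, groundspeed=117.2 kt
Leg 2: heading=306.3°, groundspeed=130.5 kt
Leg 3: heading=40.7°, groundspeed=127.8 kt
Leg 4: heading=146.4°, groundspeed=101.6 kt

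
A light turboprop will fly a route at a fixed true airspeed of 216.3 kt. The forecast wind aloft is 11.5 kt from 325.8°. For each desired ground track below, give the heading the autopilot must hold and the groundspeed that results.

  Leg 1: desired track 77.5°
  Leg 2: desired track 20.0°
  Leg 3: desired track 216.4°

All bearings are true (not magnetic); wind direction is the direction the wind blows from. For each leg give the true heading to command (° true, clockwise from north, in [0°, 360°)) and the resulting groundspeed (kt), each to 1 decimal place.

Leg 1: heading=74.7°, groundspeed=220.3 kt
Leg 2: heading=17.5°, groundspeed=209.4 kt
Leg 3: heading=219.3°, groundspeed=219.8 kt

Leg 1: desired track 77.5°; wind correction -2.8° → command heading 74.7°, groundspeed 220.3 kt
Leg 2: desired track 20.0°; wind correction -2.5° → command heading 17.5°, groundspeed 209.4 kt
Leg 3: desired track 216.4°; wind correction +2.9° → command heading 219.3°, groundspeed 219.8 kt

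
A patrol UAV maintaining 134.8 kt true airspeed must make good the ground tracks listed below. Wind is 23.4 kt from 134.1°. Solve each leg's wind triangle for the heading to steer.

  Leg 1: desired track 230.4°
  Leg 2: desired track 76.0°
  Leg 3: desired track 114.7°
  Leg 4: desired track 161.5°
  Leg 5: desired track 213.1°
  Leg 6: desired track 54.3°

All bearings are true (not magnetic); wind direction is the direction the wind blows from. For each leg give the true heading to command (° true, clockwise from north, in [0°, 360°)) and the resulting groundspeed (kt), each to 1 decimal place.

Leg 1: heading=220.5°, groundspeed=135.3 kt
Leg 2: heading=84.5°, groundspeed=121.0 kt
Leg 3: heading=118.0°, groundspeed=112.5 kt
Leg 4: heading=156.9°, groundspeed=113.6 kt
Leg 5: heading=203.3°, groundspeed=128.4 kt
Leg 6: heading=64.1°, groundspeed=128.7 kt

Leg 1: desired track 230.4°; wind correction -9.9° → command heading 220.5°, groundspeed 135.3 kt
Leg 2: desired track 76.0°; wind correction +8.5° → command heading 84.5°, groundspeed 121.0 kt
Leg 3: desired track 114.7°; wind correction +3.3° → command heading 118.0°, groundspeed 112.5 kt
Leg 4: desired track 161.5°; wind correction -4.6° → command heading 156.9°, groundspeed 113.6 kt
Leg 5: desired track 213.1°; wind correction -9.8° → command heading 203.3°, groundspeed 128.4 kt
Leg 6: desired track 54.3°; wind correction +9.8° → command heading 64.1°, groundspeed 128.7 kt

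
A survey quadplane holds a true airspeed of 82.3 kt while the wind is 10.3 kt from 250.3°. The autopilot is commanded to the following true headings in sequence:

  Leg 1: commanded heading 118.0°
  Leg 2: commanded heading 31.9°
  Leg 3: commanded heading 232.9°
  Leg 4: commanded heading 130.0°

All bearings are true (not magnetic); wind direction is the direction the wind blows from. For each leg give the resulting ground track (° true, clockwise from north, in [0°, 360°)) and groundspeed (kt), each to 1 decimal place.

Leg 1: track=113.1°, groundspeed=89.6 kt
Leg 2: track=35.9°, groundspeed=90.6 kt
Leg 3: track=230.5°, groundspeed=72.5 kt
Leg 4: track=124.2°, groundspeed=87.9 kt

Leg 1: heading 118.0°; drift -4.9° → track 113.1°, groundspeed 89.6 kt
Leg 2: heading 31.9°; drift +4.0° → track 35.9°, groundspeed 90.6 kt
Leg 3: heading 232.9°; drift -2.4° → track 230.5°, groundspeed 72.5 kt
Leg 4: heading 130.0°; drift -5.8° → track 124.2°, groundspeed 87.9 kt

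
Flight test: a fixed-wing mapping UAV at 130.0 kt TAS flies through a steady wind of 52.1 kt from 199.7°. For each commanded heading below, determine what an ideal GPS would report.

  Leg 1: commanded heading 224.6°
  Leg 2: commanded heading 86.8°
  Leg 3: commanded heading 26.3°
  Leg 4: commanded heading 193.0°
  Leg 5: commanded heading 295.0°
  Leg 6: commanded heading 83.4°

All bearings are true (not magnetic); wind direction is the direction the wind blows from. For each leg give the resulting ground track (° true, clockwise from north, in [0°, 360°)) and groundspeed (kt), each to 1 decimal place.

Leg 1: track=239.4°, groundspeed=85.6 kt
Leg 2: track=69.1°, groundspeed=157.8 kt
Leg 3: track=24.4°, groundspeed=181.9 kt
Leg 4: track=188.6°, groundspeed=78.5 kt
Leg 5: track=316.0°, groundspeed=144.4 kt
Leg 6: track=66.4°, groundspeed=160.1 kt

Leg 1: heading 224.6°; drift +14.8° → track 239.4°, groundspeed 85.6 kt
Leg 2: heading 86.8°; drift -17.7° → track 69.1°, groundspeed 157.8 kt
Leg 3: heading 26.3°; drift -1.9° → track 24.4°, groundspeed 181.9 kt
Leg 4: heading 193.0°; drift -4.4° → track 188.6°, groundspeed 78.5 kt
Leg 5: heading 295.0°; drift +21.0° → track 316.0°, groundspeed 144.4 kt
Leg 6: heading 83.4°; drift -17.0° → track 66.4°, groundspeed 160.1 kt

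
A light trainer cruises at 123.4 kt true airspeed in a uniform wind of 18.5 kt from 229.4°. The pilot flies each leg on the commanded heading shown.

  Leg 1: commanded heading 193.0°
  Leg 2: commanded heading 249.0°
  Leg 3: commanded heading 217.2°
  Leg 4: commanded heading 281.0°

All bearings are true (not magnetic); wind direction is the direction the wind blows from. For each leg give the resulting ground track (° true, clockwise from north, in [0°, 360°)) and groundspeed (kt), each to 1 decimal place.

Leg 1: track=187.2°, groundspeed=109.1 kt
Leg 2: track=252.4°, groundspeed=106.2 kt
Leg 3: track=215.1°, groundspeed=105.4 kt
Leg 4: track=288.4°, groundspeed=112.8 kt

Leg 1: heading 193.0°; drift -5.8° → track 187.2°, groundspeed 109.1 kt
Leg 2: heading 249.0°; drift +3.4° → track 252.4°, groundspeed 106.2 kt
Leg 3: heading 217.2°; drift -2.1° → track 215.1°, groundspeed 105.4 kt
Leg 4: heading 281.0°; drift +7.4° → track 288.4°, groundspeed 112.8 kt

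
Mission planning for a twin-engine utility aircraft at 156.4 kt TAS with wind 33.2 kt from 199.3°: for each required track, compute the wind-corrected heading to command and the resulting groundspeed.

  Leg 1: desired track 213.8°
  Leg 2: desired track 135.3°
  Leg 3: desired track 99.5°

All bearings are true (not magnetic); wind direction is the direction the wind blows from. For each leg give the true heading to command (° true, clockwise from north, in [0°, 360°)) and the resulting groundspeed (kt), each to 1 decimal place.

Leg 1: desired track 213.8°; wind correction -3.0° → command heading 210.8°, groundspeed 124.0 kt
Leg 2: desired track 135.3°; wind correction +11.0° → command heading 146.3°, groundspeed 139.0 kt
Leg 3: desired track 99.5°; wind correction +12.1° → command heading 111.6°, groundspeed 158.6 kt

Leg 1: heading=210.8°, groundspeed=124.0 kt
Leg 2: heading=146.3°, groundspeed=139.0 kt
Leg 3: heading=111.6°, groundspeed=158.6 kt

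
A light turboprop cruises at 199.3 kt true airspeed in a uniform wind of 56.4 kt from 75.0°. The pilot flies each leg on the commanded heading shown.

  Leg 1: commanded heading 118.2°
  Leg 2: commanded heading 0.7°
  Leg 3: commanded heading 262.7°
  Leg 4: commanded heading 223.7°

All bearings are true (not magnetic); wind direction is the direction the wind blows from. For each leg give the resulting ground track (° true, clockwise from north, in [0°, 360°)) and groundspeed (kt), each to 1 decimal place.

Leg 1: track=131.9°, groundspeed=162.8 kt
Leg 2: track=344.3°, groundspeed=191.9 kt
Leg 3: track=261.0°, groundspeed=255.3 kt
Leg 4: track=230.5°, groundspeed=249.2 kt

Leg 1: heading 118.2°; drift +13.7° → track 131.9°, groundspeed 162.8 kt
Leg 2: heading 0.7°; drift -16.4° → track 344.3°, groundspeed 191.9 kt
Leg 3: heading 262.7°; drift -1.7° → track 261.0°, groundspeed 255.3 kt
Leg 4: heading 223.7°; drift +6.8° → track 230.5°, groundspeed 249.2 kt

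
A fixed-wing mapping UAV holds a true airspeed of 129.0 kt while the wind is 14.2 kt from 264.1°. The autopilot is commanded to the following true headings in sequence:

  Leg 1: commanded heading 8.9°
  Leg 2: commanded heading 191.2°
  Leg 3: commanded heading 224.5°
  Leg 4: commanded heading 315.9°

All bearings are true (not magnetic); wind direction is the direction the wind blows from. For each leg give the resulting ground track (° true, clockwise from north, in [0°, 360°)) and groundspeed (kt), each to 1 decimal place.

Leg 1: heading 8.9°; drift +5.9° → track 14.8°, groundspeed 133.3 kt
Leg 2: heading 191.2°; drift -6.2° → track 185.0°, groundspeed 125.6 kt
Leg 3: heading 224.5°; drift -4.4° → track 220.1°, groundspeed 118.4 kt
Leg 4: heading 315.9°; drift +5.3° → track 321.2°, groundspeed 120.7 kt

Leg 1: track=14.8°, groundspeed=133.3 kt
Leg 2: track=185.0°, groundspeed=125.6 kt
Leg 3: track=220.1°, groundspeed=118.4 kt
Leg 4: track=321.2°, groundspeed=120.7 kt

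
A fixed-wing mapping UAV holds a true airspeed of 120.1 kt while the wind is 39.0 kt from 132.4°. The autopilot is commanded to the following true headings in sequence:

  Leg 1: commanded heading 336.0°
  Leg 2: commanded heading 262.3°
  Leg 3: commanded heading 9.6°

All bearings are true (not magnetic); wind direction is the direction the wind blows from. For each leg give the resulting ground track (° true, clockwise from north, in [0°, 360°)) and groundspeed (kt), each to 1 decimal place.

Leg 1: heading 336.0°; drift -5.7° → track 330.3°, groundspeed 156.6 kt
Leg 2: heading 262.3°; drift +11.6° → track 273.9°, groundspeed 148.2 kt
Leg 3: heading 9.6°; drift -13.1° → track 356.5°, groundspeed 145.0 kt

Leg 1: track=330.3°, groundspeed=156.6 kt
Leg 2: track=273.9°, groundspeed=148.2 kt
Leg 3: track=356.5°, groundspeed=145.0 kt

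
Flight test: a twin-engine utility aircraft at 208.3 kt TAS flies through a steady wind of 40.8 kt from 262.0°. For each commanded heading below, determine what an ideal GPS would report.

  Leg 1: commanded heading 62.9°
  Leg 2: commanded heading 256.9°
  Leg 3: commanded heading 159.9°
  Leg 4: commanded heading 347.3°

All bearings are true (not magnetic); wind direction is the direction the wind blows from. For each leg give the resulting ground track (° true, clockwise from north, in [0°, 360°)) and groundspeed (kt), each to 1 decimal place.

Leg 1: track=66.0°, groundspeed=247.2 kt
Leg 2: track=255.7°, groundspeed=167.7 kt
Leg 3: track=149.5°, groundspeed=220.5 kt
Leg 4: track=358.5°, groundspeed=209.0 kt

Leg 1: heading 62.9°; drift +3.1° → track 66.0°, groundspeed 247.2 kt
Leg 2: heading 256.9°; drift -1.2° → track 255.7°, groundspeed 167.7 kt
Leg 3: heading 159.9°; drift -10.4° → track 149.5°, groundspeed 220.5 kt
Leg 4: heading 347.3°; drift +11.2° → track 358.5°, groundspeed 209.0 kt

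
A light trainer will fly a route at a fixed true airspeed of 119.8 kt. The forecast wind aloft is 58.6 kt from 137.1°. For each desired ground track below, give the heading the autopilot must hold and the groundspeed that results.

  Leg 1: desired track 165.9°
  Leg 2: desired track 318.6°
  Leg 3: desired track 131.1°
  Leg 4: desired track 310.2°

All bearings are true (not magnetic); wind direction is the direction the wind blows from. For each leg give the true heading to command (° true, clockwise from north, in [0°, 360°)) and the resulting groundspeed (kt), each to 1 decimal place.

Leg 1: desired track 165.9°; wind correction -13.6° → command heading 152.3°, groundspeed 65.1 kt
Leg 2: desired track 318.6°; wind correction +0.7° → command heading 319.3°, groundspeed 178.4 kt
Leg 3: desired track 131.1°; wind correction +2.9° → command heading 134.0°, groundspeed 61.4 kt
Leg 4: desired track 310.2°; wind correction -3.4° → command heading 306.8°, groundspeed 177.8 kt

Leg 1: heading=152.3°, groundspeed=65.1 kt
Leg 2: heading=319.3°, groundspeed=178.4 kt
Leg 3: heading=134.0°, groundspeed=61.4 kt
Leg 4: heading=306.8°, groundspeed=177.8 kt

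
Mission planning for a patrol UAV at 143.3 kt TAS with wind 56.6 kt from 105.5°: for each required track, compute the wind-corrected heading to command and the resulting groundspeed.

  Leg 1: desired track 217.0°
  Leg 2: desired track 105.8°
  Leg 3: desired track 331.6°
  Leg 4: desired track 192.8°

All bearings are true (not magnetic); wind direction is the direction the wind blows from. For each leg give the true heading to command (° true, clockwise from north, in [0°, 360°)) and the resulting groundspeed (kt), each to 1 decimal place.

Leg 1: heading=195.4°, groundspeed=154.0 kt
Leg 2: heading=105.7°, groundspeed=86.7 kt
Leg 3: heading=348.1°, groundspeed=176.6 kt
Leg 4: heading=169.6°, groundspeed=129.0 kt

Leg 1: desired track 217.0°; wind correction -21.6° → command heading 195.4°, groundspeed 154.0 kt
Leg 2: desired track 105.8°; wind correction -0.1° → command heading 105.7°, groundspeed 86.7 kt
Leg 3: desired track 331.6°; wind correction +16.5° → command heading 348.1°, groundspeed 176.6 kt
Leg 4: desired track 192.8°; wind correction -23.2° → command heading 169.6°, groundspeed 129.0 kt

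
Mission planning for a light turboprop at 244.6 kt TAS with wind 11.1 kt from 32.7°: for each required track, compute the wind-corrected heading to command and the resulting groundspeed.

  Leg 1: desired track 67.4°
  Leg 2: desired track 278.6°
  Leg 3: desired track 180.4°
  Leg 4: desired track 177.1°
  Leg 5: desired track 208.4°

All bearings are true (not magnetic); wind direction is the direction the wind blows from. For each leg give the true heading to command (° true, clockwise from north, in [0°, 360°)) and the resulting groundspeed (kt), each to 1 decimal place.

Leg 1: desired track 67.4°; wind correction -1.5° → command heading 65.9°, groundspeed 235.4 kt
Leg 2: desired track 278.6°; wind correction +2.4° → command heading 281.0°, groundspeed 248.9 kt
Leg 3: desired track 180.4°; wind correction -1.4° → command heading 179.0°, groundspeed 253.9 kt
Leg 4: desired track 177.1°; wind correction -1.5° → command heading 175.6°, groundspeed 253.5 kt
Leg 5: desired track 208.4°; wind correction -0.2° → command heading 208.2°, groundspeed 255.7 kt

Leg 1: heading=65.9°, groundspeed=235.4 kt
Leg 2: heading=281.0°, groundspeed=248.9 kt
Leg 3: heading=179.0°, groundspeed=253.9 kt
Leg 4: heading=175.6°, groundspeed=253.5 kt
Leg 5: heading=208.2°, groundspeed=255.7 kt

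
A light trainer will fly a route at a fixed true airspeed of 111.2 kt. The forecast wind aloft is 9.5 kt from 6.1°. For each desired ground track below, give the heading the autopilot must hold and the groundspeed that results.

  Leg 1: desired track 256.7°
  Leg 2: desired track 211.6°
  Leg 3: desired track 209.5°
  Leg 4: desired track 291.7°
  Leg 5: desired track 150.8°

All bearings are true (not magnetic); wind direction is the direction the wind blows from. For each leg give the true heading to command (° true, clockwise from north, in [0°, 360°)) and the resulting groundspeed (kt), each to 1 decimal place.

Leg 1: heading=261.3°, groundspeed=114.0 kt
Leg 2: heading=213.7°, groundspeed=119.7 kt
Leg 3: heading=211.4°, groundspeed=119.9 kt
Leg 4: heading=296.4°, groundspeed=108.3 kt
Leg 5: heading=148.0°, groundspeed=118.8 kt

Leg 1: desired track 256.7°; wind correction +4.6° → command heading 261.3°, groundspeed 114.0 kt
Leg 2: desired track 211.6°; wind correction +2.1° → command heading 213.7°, groundspeed 119.7 kt
Leg 3: desired track 209.5°; wind correction +1.9° → command heading 211.4°, groundspeed 119.9 kt
Leg 4: desired track 291.7°; wind correction +4.7° → command heading 296.4°, groundspeed 108.3 kt
Leg 5: desired track 150.8°; wind correction -2.8° → command heading 148.0°, groundspeed 118.8 kt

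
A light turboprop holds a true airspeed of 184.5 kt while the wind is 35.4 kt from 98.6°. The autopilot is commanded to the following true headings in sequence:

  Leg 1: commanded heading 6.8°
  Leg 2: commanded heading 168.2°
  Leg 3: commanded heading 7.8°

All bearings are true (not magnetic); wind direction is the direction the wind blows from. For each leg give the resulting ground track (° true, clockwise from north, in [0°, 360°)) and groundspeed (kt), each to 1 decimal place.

Leg 1: heading 6.8°; drift -10.8° → track 356.0°, groundspeed 189.0 kt
Leg 2: heading 168.2°; drift +10.9° → track 179.1°, groundspeed 175.3 kt
Leg 3: heading 7.8°; drift -10.8° → track 357.0°, groundspeed 188.4 kt

Leg 1: track=356.0°, groundspeed=189.0 kt
Leg 2: track=179.1°, groundspeed=175.3 kt
Leg 3: track=357.0°, groundspeed=188.4 kt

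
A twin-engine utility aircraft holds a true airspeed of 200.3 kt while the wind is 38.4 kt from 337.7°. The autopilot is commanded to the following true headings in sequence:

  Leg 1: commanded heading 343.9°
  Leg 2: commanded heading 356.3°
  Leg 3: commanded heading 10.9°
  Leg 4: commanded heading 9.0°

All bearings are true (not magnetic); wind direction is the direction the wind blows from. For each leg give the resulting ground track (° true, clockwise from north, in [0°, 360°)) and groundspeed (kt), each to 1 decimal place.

Leg 1: heading 343.9°; drift +1.5° → track 345.4°, groundspeed 162.2 kt
Leg 2: heading 356.3°; drift +4.3° → track 0.6°, groundspeed 164.4 kt
Leg 3: heading 10.9°; drift +7.1° → track 18.0°, groundspeed 169.5 kt
Leg 4: heading 9.0°; drift +6.8° → track 15.8°, groundspeed 168.7 kt

Leg 1: track=345.4°, groundspeed=162.2 kt
Leg 2: track=0.6°, groundspeed=164.4 kt
Leg 3: track=18.0°, groundspeed=169.5 kt
Leg 4: track=15.8°, groundspeed=168.7 kt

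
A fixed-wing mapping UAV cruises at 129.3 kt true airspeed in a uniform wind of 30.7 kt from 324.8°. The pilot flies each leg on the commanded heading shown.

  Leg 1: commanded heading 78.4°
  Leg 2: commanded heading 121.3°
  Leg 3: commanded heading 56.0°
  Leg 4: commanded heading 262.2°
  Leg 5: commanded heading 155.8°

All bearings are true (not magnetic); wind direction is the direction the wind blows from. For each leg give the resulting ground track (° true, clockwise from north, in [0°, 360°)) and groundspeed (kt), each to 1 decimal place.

Leg 1: heading 78.4°; drift +11.2° → track 89.6°, groundspeed 144.4 kt
Leg 2: heading 121.3°; drift +4.4° → track 125.7°, groundspeed 157.9 kt
Leg 3: heading 56.0°; drift +13.3° → track 69.3°, groundspeed 133.5 kt
Leg 4: heading 262.2°; drift -13.3° → track 248.9°, groundspeed 118.4 kt
Leg 5: heading 155.8°; drift -2.1° → track 153.7°, groundspeed 159.5 kt

Leg 1: track=89.6°, groundspeed=144.4 kt
Leg 2: track=125.7°, groundspeed=157.9 kt
Leg 3: track=69.3°, groundspeed=133.5 kt
Leg 4: track=248.9°, groundspeed=118.4 kt
Leg 5: track=153.7°, groundspeed=159.5 kt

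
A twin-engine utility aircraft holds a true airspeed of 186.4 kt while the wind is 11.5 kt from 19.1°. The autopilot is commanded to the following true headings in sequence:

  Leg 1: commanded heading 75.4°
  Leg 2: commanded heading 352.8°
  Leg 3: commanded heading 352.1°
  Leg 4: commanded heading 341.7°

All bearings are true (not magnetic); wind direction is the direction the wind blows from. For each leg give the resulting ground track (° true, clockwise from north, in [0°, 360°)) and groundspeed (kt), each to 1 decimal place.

Leg 1: heading 75.4°; drift +3.0° → track 78.4°, groundspeed 180.3 kt
Leg 2: heading 352.8°; drift -1.7° → track 351.1°, groundspeed 176.2 kt
Leg 3: heading 352.1°; drift -1.7° → track 350.4°, groundspeed 176.2 kt
Leg 4: heading 341.7°; drift -2.3° → track 339.4°, groundspeed 177.4 kt

Leg 1: track=78.4°, groundspeed=180.3 kt
Leg 2: track=351.1°, groundspeed=176.2 kt
Leg 3: track=350.4°, groundspeed=176.2 kt
Leg 4: track=339.4°, groundspeed=177.4 kt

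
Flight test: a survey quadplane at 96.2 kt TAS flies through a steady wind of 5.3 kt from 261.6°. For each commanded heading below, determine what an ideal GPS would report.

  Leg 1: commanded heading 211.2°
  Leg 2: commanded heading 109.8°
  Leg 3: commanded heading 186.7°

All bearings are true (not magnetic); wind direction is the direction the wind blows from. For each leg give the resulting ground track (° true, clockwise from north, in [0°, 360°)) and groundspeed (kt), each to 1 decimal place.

Leg 1: heading 211.2°; drift -2.5° → track 208.7°, groundspeed 92.9 kt
Leg 2: heading 109.8°; drift -1.4° → track 108.4°, groundspeed 100.9 kt
Leg 3: heading 186.7°; drift -3.1° → track 183.6°, groundspeed 95.0 kt

Leg 1: track=208.7°, groundspeed=92.9 kt
Leg 2: track=108.4°, groundspeed=100.9 kt
Leg 3: track=183.6°, groundspeed=95.0 kt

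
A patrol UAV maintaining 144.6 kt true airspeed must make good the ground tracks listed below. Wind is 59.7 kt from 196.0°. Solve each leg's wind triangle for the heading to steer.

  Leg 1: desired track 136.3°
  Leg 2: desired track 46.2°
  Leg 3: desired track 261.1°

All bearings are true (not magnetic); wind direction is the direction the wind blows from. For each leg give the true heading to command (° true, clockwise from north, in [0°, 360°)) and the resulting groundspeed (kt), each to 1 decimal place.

Leg 1: heading=157.2°, groundspeed=105.0 kt
Leg 2: heading=58.2°, groundspeed=193.0 kt
Leg 3: heading=239.1°, groundspeed=108.9 kt

Leg 1: desired track 136.3°; wind correction +20.9° → command heading 157.2°, groundspeed 105.0 kt
Leg 2: desired track 46.2°; wind correction +12.0° → command heading 58.2°, groundspeed 193.0 kt
Leg 3: desired track 261.1°; wind correction -22.0° → command heading 239.1°, groundspeed 108.9 kt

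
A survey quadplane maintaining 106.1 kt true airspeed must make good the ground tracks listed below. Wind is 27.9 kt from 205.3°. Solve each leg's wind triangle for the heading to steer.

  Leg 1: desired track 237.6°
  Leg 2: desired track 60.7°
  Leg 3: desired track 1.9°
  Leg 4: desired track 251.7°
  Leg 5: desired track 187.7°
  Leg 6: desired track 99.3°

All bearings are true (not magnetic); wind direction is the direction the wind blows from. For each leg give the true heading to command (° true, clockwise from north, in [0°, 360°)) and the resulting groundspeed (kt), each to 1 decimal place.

Leg 1: desired track 237.6°; wind correction -8.1° → command heading 229.5°, groundspeed 81.5 kt
Leg 2: desired track 60.7°; wind correction +8.8° → command heading 69.5°, groundspeed 127.6 kt
Leg 3: desired track 1.9°; wind correction -6.0° → command heading 355.9°, groundspeed 131.1 kt
Leg 4: desired track 251.7°; wind correction -11.0° → command heading 240.7°, groundspeed 84.9 kt
Leg 5: desired track 187.7°; wind correction +4.6° → command heading 192.3°, groundspeed 79.2 kt
Leg 6: desired track 99.3°; wind correction +14.6° → command heading 113.9°, groundspeed 110.3 kt

Leg 1: heading=229.5°, groundspeed=81.5 kt
Leg 2: heading=69.5°, groundspeed=127.6 kt
Leg 3: heading=355.9°, groundspeed=131.1 kt
Leg 4: heading=240.7°, groundspeed=84.9 kt
Leg 5: heading=192.3°, groundspeed=79.2 kt
Leg 6: heading=113.9°, groundspeed=110.3 kt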